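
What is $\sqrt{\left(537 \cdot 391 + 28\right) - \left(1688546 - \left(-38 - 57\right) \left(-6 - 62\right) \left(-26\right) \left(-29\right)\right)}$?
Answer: $3 \sqrt{376921} \approx 1841.8$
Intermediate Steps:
$\sqrt{\left(537 \cdot 391 + 28\right) - \left(1688546 - \left(-38 - 57\right) \left(-6 - 62\right) \left(-26\right) \left(-29\right)\right)} = \sqrt{\left(209967 + 28\right) - \left(1688546 - \left(-95\right) \left(-68\right) \left(-26\right) \left(-29\right)\right)} = \sqrt{209995 - \left(1688546 - 6460 \left(-26\right) \left(-29\right)\right)} = \sqrt{209995 - -3182294} = \sqrt{209995 + \left(4870840 - 1688546\right)} = \sqrt{209995 + 3182294} = \sqrt{3392289} = 3 \sqrt{376921}$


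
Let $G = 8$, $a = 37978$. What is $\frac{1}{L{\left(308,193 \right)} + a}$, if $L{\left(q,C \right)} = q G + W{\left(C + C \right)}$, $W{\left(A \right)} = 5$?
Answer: $\frac{1}{40447} \approx 2.4724 \cdot 10^{-5}$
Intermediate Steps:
$L{\left(q,C \right)} = 5 + 8 q$ ($L{\left(q,C \right)} = q 8 + 5 = 8 q + 5 = 5 + 8 q$)
$\frac{1}{L{\left(308,193 \right)} + a} = \frac{1}{\left(5 + 8 \cdot 308\right) + 37978} = \frac{1}{\left(5 + 2464\right) + 37978} = \frac{1}{2469 + 37978} = \frac{1}{40447}$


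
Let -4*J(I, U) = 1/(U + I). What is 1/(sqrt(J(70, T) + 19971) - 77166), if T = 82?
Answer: -46916928/3620379523681 - 4*sqrt(461409946)/3620379523681 ≈ -1.2983e-5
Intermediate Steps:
J(I, U) = -1/(4*(I + U)) (J(I, U) = -1/(4*(U + I)) = -1/(4*(I + U)))
1/(sqrt(J(70, T) + 19971) - 77166) = 1/(sqrt(-1/(4*70 + 4*82) + 19971) - 77166) = 1/(sqrt(-1/(280 + 328) + 19971) - 77166) = 1/(sqrt(-1/608 + 19971) - 77166) = 1/(sqrt(12142367/608) - 77166) = 1/(sqrt(461409946)/152 - 77166) = 1/(-77166 + sqrt(461409946)/152)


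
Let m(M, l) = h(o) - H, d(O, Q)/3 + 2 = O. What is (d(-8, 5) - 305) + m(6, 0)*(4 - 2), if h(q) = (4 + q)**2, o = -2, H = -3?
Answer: -321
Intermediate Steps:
d(O, Q) = -6 + 3*O
m(M, l) = 7 (m(M, l) = (4 - 2)**2 - 1*(-3) = 2**2 + 3 = 4 + 3 = 7)
(d(-8, 5) - 305) + m(6, 0)*(4 - 2) = ((-6 + 3*(-8)) - 305) + 7*(4 - 2) = ((-6 - 24) - 305) + 7*2 = (-30 - 305) + 14 = -335 + 14 = -321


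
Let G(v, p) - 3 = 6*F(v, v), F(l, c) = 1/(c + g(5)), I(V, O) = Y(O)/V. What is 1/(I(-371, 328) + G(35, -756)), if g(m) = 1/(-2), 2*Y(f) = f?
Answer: 8533/23311 ≈ 0.36605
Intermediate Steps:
Y(f) = f/2
I(V, O) = O/(2*V) (I(V, O) = (O/2)/V = O/(2*V))
g(m) = -½
F(l, c) = 1/(-½ + c) (F(l, c) = 1/(c - ½) = 1/(-½ + c))
G(v, p) = 3 + 12/(-1 + 2*v) (G(v, p) = 3 + 6*(2/(-1 + 2*v)) = 3 + 12/(-1 + 2*v))
1/(I(-371, 328) + G(35, -756)) = 1/((½)*328/(-371) + 3*(3 + 2*35)/(-1 + 2*35)) = 1/((½)*328*(-1/371) + 3*(3 + 70)/(-1 + 70)) = 1/(-164/371 + 3*73/69) = 1/(-164/371 + 3*(1/69)*73) = 1/(-164/371 + 73/23) = 1/(23311/8533) = 8533/23311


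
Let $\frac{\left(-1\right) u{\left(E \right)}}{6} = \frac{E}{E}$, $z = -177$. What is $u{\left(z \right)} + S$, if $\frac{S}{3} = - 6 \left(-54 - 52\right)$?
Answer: $1902$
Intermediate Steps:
$u{\left(E \right)} = -6$ ($u{\left(E \right)} = - 6 \frac{E}{E} = \left(-6\right) 1 = -6$)
$S = 1908$ ($S = 3 \left(- 6 \left(-54 - 52\right)\right) = 3 \left(\left(-6\right) \left(-106\right)\right) = 3 \cdot 636 = 1908$)
$u{\left(z \right)} + S = -6 + 1908 = 1902$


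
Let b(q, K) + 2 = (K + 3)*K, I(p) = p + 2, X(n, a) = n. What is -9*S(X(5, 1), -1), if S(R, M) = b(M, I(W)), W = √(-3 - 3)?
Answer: -18 - 63*I*√6 ≈ -18.0 - 154.32*I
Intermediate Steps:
W = I*√6 (W = √(-6) = I*√6 ≈ 2.4495*I)
I(p) = 2 + p
b(q, K) = -2 + K*(3 + K) (b(q, K) = -2 + (K + 3)*K = -2 + (3 + K)*K = -2 + K*(3 + K))
S(R, M) = 4 + (2 + I*√6)² + 3*I*√6 (S(R, M) = -2 + (2 + I*√6)² + 3*(2 + I*√6) = -2 + (2 + I*√6)² + (6 + 3*I*√6) = 4 + (2 + I*√6)² + 3*I*√6)
-9*S(X(5, 1), -1) = -9*(2 + 7*I*√6) = -18 - 63*I*√6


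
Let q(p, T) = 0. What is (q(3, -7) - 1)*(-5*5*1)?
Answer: 25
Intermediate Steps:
(q(3, -7) - 1)*(-5*5*1) = (0 - 1)*(-5*5*1) = -(-25) = -1*(-25) = 25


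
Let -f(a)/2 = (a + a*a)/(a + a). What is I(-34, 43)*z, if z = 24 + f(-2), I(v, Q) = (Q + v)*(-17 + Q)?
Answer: 5850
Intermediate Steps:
f(a) = -(a + a**2)/a (f(a) = -2*(a + a*a)/(a + a) = -2*(a + a**2)/(2*a) = -2*(a + a**2)*1/(2*a) = -(a + a**2)/a)
I(v, Q) = (-17 + Q)*(Q + v)
z = 25 (z = 24 + (-1 - 1*(-2)) = 24 + (-1 + 2) = 24 + 1 = 25)
I(-34, 43)*z = (43**2 - 17*43 - 17*(-34) + 43*(-34))*25 = (1849 - 731 + 578 - 1462)*25 = 234*25 = 5850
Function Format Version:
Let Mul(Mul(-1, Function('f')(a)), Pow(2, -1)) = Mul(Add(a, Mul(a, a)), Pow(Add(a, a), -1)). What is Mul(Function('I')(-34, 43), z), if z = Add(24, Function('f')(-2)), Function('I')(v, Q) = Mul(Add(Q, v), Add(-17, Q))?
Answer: 5850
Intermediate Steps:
Function('f')(a) = Mul(-1, Pow(a, -1), Add(a, Pow(a, 2))) (Function('f')(a) = Mul(-2, Mul(Add(a, Mul(a, a)), Pow(Add(a, a), -1))) = Mul(-2, Mul(Add(a, Pow(a, 2)), Pow(Mul(2, a), -1))) = Mul(-2, Mul(Add(a, Pow(a, 2)), Mul(Rational(1, 2), Pow(a, -1)))) = Mul(-2, Mul(Rational(1, 2), Pow(a, -1), Add(a, Pow(a, 2)))) = Mul(-1, Pow(a, -1), Add(a, Pow(a, 2))))
Function('I')(v, Q) = Mul(Add(-17, Q), Add(Q, v))
z = 25 (z = Add(24, Add(-1, Mul(-1, -2))) = Add(24, Add(-1, 2)) = Add(24, 1) = 25)
Mul(Function('I')(-34, 43), z) = Mul(Add(Pow(43, 2), Mul(-17, 43), Mul(-17, -34), Mul(43, -34)), 25) = Mul(Add(1849, -731, 578, -1462), 25) = Mul(234, 25) = 5850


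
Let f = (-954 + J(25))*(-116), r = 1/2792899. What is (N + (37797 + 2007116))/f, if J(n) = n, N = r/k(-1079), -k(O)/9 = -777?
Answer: 9984667415299873/526177739269287 ≈ 18.976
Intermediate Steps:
r = 1/2792899 ≈ 3.5805e-7
k(O) = 6993 (k(O) = -9*(-777) = 6993)
N = 1/19530742707 (N = (1/2792899)/6993 = (1/2792899)*(1/6993) = 1/19530742707 ≈ 5.1201e-11)
f = 107764 (f = (-954 + 25)*(-116) = -929*(-116) = 107764)
(N + (37797 + 2007116))/f = (1/19530742707 + (37797 + 2007116))/107764 = (1/19530742707 + 2044913)*(1/107764) = (39938669661199492/19530742707)*(1/107764) = 9984667415299873/526177739269287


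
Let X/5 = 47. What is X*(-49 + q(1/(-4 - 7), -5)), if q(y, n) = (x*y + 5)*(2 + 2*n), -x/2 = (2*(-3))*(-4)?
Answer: -320305/11 ≈ -29119.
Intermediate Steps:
X = 235 (X = 5*47 = 235)
x = -48 (x = -2*2*(-3)*(-4) = -(-12)*(-4) = -2*24 = -48)
q(y, n) = (2 + 2*n)*(5 - 48*y) (q(y, n) = (-48*y + 5)*(2 + 2*n) = (5 - 48*y)*(2 + 2*n) = (2 + 2*n)*(5 - 48*y))
X*(-49 + q(1/(-4 - 7), -5)) = 235*(-49 + (10 - 96/(-4 - 7) + 10*(-5) - 96*(-5)/(-4 - 7))) = 235*(-49 + (10 - 96/(-11) - 50 - 96*(-5)/(-11))) = 235*(-49 + (10 - 96*(-1/11) - 50 - 96*(-5)*(-1/11))) = 235*(-49 + (10 + 96/11 - 50 - 480/11)) = 235*(-49 - 824/11) = 235*(-1363/11) = -320305/11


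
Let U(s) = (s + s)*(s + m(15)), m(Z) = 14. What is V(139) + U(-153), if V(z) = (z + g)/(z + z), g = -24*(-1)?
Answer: 11824615/278 ≈ 42535.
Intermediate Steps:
g = 24
V(z) = (24 + z)/(2*z) (V(z) = (z + 24)/(z + z) = (24 + z)/((2*z)) = (24 + z)*(1/(2*z)) = (24 + z)/(2*z))
U(s) = 2*s*(14 + s) (U(s) = (s + s)*(s + 14) = (2*s)*(14 + s) = 2*s*(14 + s))
V(139) + U(-153) = (1/2)*(24 + 139)/139 + 2*(-153)*(14 - 153) = (1/2)*(1/139)*163 + 2*(-153)*(-139) = 163/278 + 42534 = 11824615/278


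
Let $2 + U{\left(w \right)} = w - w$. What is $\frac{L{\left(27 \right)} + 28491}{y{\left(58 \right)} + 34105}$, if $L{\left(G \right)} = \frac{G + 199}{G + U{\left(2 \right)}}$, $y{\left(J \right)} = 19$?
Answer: $\frac{712501}{853100} \approx 0.83519$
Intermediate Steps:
$U{\left(w \right)} = -2$ ($U{\left(w \right)} = -2 + \left(w - w\right) = -2 + 0 = -2$)
$L{\left(G \right)} = \frac{199 + G}{-2 + G}$ ($L{\left(G \right)} = \frac{G + 199}{G - 2} = \frac{199 + G}{-2 + G}$)
$\frac{L{\left(27 \right)} + 28491}{y{\left(58 \right)} + 34105} = \frac{\frac{199 + 27}{-2 + 27} + 28491}{19 + 34105} = \frac{\frac{1}{25} \cdot 226 + 28491}{34124} = \left(\frac{1}{25} \cdot 226 + 28491\right) \frac{1}{34124} = \left(\frac{226}{25} + 28491\right) \frac{1}{34124} = \frac{712501}{25} \cdot \frac{1}{34124} = \frac{712501}{853100}$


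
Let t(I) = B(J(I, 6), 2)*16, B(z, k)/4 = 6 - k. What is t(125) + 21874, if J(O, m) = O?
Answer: 22130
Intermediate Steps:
B(z, k) = 24 - 4*k (B(z, k) = 4*(6 - k) = 24 - 4*k)
t(I) = 256 (t(I) = (24 - 4*2)*16 = (24 - 8)*16 = 16*16 = 256)
t(125) + 21874 = 256 + 21874 = 22130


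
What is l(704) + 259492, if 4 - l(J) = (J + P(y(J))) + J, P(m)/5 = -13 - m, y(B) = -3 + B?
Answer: 261658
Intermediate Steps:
P(m) = -65 - 5*m (P(m) = 5*(-13 - m) = -65 - 5*m)
l(J) = 54 + 3*J (l(J) = 4 - ((J + (-65 - 5*(-3 + J))) + J) = 4 - ((J + (-65 + (15 - 5*J))) + J) = 4 - ((J + (-50 - 5*J)) + J) = 4 - ((-50 - 4*J) + J) = 4 - (-50 - 3*J) = 4 + (50 + 3*J) = 54 + 3*J)
l(704) + 259492 = (54 + 3*704) + 259492 = (54 + 2112) + 259492 = 2166 + 259492 = 261658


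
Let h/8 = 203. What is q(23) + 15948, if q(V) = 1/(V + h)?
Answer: 26266357/1647 ≈ 15948.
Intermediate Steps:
h = 1624 (h = 8*203 = 1624)
q(V) = 1/(1624 + V) (q(V) = 1/(V + 1624) = 1/(1624 + V))
q(23) + 15948 = 1/(1624 + 23) + 15948 = 1/1647 + 15948 = 26266357/1647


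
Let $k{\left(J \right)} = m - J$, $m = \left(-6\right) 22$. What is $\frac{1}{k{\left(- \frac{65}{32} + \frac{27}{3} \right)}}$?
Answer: $- \frac{32}{4447} \approx -0.0071959$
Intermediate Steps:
$m = -132$
$k{\left(J \right)} = -132 - J$
$\frac{1}{k{\left(- \frac{65}{32} + \frac{27}{3} \right)}} = \frac{1}{-132 - \left(- \frac{65}{32} + \frac{27}{3}\right)} = \frac{1}{-132 - \left(\left(-65\right) \frac{1}{32} + 27 \cdot \frac{1}{3}\right)} = \frac{1}{-132 - \left(- \frac{65}{32} + 9\right)} = \frac{1}{-132 - \frac{223}{32}} = \frac{1}{- \frac{4447}{32}} = - \frac{32}{4447}$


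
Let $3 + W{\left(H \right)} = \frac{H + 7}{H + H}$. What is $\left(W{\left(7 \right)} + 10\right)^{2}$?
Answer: $64$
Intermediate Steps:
$W{\left(H \right)} = -3 + \frac{7 + H}{2 H}$ ($W{\left(H \right)} = -3 + \frac{H + 7}{H + H} = -3 + \frac{7 + H}{2 H}$)
$\left(W{\left(7 \right)} + 10\right)^{2} = \left(\frac{7 - 35}{2 \cdot 7} + 10\right)^{2} = \left(\frac{1}{2} \cdot \frac{1}{7} \left(7 - 35\right) + 10\right)^{2} = \left(\frac{1}{2} \cdot \frac{1}{7} \left(-28\right) + 10\right)^{2} = \left(-2 + 10\right)^{2} = 8^{2} = 64$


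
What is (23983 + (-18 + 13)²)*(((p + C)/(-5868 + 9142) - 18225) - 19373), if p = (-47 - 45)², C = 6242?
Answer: -1477466076584/1637 ≈ -9.0255e+8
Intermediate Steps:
p = 8464 (p = (-92)² = 8464)
(23983 + (-18 + 13)²)*(((p + C)/(-5868 + 9142) - 18225) - 19373) = (23983 + (-18 + 13)²)*(((8464 + 6242)/(-5868 + 9142) - 18225) - 19373) = (23983 + (-5)²)*((14706/3274 - 18225) - 19373) = (23983 + 25)*((14706*(1/3274) - 18225) - 19373) = 24008*((7353/1637 - 18225) - 19373) = 24008*(-29826972/1637 - 19373) = 24008*(-61540573/1637) = -1477466076584/1637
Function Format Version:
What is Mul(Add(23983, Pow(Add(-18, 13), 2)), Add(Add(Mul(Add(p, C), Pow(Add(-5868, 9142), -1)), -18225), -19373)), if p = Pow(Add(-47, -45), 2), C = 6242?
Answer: Rational(-1477466076584, 1637) ≈ -9.0255e+8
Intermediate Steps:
p = 8464 (p = Pow(-92, 2) = 8464)
Mul(Add(23983, Pow(Add(-18, 13), 2)), Add(Add(Mul(Add(p, C), Pow(Add(-5868, 9142), -1)), -18225), -19373)) = Mul(Add(23983, Pow(Add(-18, 13), 2)), Add(Add(Mul(Add(8464, 6242), Pow(Add(-5868, 9142), -1)), -18225), -19373)) = Mul(Add(23983, Pow(-5, 2)), Add(Add(Mul(14706, Pow(3274, -1)), -18225), -19373)) = Mul(Add(23983, 25), Add(Add(Mul(14706, Rational(1, 3274)), -18225), -19373)) = Mul(24008, Add(Add(Rational(7353, 1637), -18225), -19373)) = Mul(24008, Add(Rational(-29826972, 1637), -19373)) = Mul(24008, Rational(-61540573, 1637)) = Rational(-1477466076584, 1637)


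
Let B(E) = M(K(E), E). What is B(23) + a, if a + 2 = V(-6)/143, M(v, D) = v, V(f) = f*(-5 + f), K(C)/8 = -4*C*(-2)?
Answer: 19116/13 ≈ 1470.5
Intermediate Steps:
K(C) = 64*C (K(C) = 8*(-4*C*(-2)) = 8*(8*C) = 64*C)
B(E) = 64*E
a = -20/13 (a = -2 - 6*(-5 - 6)/143 = -2 - 6*(-11)*(1/143) = -2 + 66*(1/143) = -2 + 6/13 = -20/13 ≈ -1.5385)
B(23) + a = 64*23 - 20/13 = 1472 - 20/13 = 19116/13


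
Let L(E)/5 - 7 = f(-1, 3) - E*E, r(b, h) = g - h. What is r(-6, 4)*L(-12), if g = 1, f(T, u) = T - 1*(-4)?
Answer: 2010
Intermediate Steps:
f(T, u) = 4 + T (f(T, u) = T + 4 = 4 + T)
r(b, h) = 1 - h
L(E) = 50 - 5*E² (L(E) = 35 + 5*((4 - 1) - E*E) = 35 + 5*(3 - E²) = 35 + (15 - 5*E²) = 50 - 5*E²)
r(-6, 4)*L(-12) = (1 - 1*4)*(50 - 5*(-12)²) = (1 - 4)*(50 - 5*144) = -3*(50 - 720) = -3*(-670) = 2010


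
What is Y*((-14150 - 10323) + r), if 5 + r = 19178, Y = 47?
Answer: -249100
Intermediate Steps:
r = 19173 (r = -5 + 19178 = 19173)
Y*((-14150 - 10323) + r) = 47*((-14150 - 10323) + 19173) = 47*(-24473 + 19173) = 47*(-5300) = -249100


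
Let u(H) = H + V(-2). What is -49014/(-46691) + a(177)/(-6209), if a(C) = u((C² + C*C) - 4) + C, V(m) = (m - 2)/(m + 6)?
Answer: -2629267604/289904419 ≈ -9.0694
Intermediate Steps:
V(m) = (-2 + m)/(6 + m)
u(H) = -1 + H (u(H) = H + (-2 - 2)/(6 - 2) = H - 4/4 = H + (¼)*(-4) = H - 1 = -1 + H)
a(C) = -5 + C + 2*C² (a(C) = (-1 + ((C² + C*C) - 4)) + C = (-1 + ((C² + C²) - 4)) + C = (-1 + (2*C² - 4)) + C = (-1 + (-4 + 2*C²)) + C = (-5 + 2*C²) + C = -5 + C + 2*C²)
-49014/(-46691) + a(177)/(-6209) = -49014/(-46691) + (-5 + 177 + 2*177²)/(-6209) = -49014*(-1/46691) + (-5 + 177 + 2*31329)*(-1/6209) = 49014/46691 + (-5 + 177 + 62658)*(-1/6209) = 49014/46691 + 62830*(-1/6209) = 49014/46691 - 62830/6209 = -2629267604/289904419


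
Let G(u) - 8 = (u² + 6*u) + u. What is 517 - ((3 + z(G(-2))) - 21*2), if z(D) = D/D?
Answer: 555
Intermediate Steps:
G(u) = 8 + u² + 7*u (G(u) = 8 + ((u² + 6*u) + u) = 8 + (u² + 7*u) = 8 + u² + 7*u)
z(D) = 1
517 - ((3 + z(G(-2))) - 21*2) = 517 - ((3 + 1) - 21*2) = 517 - (4 - 42) = 517 - 1*(-38) = 517 + 38 = 555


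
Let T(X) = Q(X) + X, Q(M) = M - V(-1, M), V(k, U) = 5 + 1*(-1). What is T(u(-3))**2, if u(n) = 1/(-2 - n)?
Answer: 4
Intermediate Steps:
V(k, U) = 4 (V(k, U) = 5 - 1 = 4)
Q(M) = -4 + M (Q(M) = M - 1*4 = M - 4 = -4 + M)
T(X) = -4 + 2*X (T(X) = (-4 + X) + X = -4 + 2*X)
T(u(-3))**2 = (-4 + 2*(-1/(2 - 3)))**2 = (-4 + 2*(-1/(-1)))**2 = (-4 + 2*(-1*(-1)))**2 = (-4 + 2*1)**2 = (-4 + 2)**2 = (-2)**2 = 4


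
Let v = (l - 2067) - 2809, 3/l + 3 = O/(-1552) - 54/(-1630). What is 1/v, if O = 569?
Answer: -4216471/20563307236 ≈ -0.00020505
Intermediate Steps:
l = -3794640/4216471 (l = 3/(-3 + (569/(-1552) - 54/(-1630))) = 3/(-3 + (569*(-1/1552) - 54*(-1/1630))) = 3/(-3 + (-569/1552 + 27/815)) = 3/(-3 - 421831/1264880) = 3/(-4216471/1264880) = 3*(-1264880/4216471) = -3794640/4216471 ≈ -0.89996)
v = -20563307236/4216471 (v = (-3794640/4216471 - 2067) - 2809 = -8719240197/4216471 - 2809 = -20563307236/4216471 ≈ -4876.9)
1/v = 1/(-20563307236/4216471) = -4216471/20563307236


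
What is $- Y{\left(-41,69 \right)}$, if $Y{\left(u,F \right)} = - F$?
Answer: $69$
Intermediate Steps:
$- Y{\left(-41,69 \right)} = - \left(-1\right) 69 = \left(-1\right) \left(-69\right) = 69$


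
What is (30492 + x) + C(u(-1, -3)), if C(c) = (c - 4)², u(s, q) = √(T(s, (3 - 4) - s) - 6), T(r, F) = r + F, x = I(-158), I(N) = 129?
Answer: 30630 - 8*I*√7 ≈ 30630.0 - 21.166*I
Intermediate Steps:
x = 129
T(r, F) = F + r
u(s, q) = I*√7 (u(s, q) = √((((3 - 4) - s) + s) - 6) = √(((-1 - s) + s) - 6) = √(-1 - 6) = √(-7) = I*√7)
C(c) = (-4 + c)²
(30492 + x) + C(u(-1, -3)) = (30492 + 129) + (-4 + I*√7)² = 30621 + (-4 + I*√7)²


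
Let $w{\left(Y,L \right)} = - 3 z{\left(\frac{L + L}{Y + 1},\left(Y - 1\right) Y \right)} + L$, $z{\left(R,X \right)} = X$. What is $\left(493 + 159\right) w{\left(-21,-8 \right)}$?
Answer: $-908888$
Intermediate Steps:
$w{\left(Y,L \right)} = L - 3 Y \left(-1 + Y\right)$ ($w{\left(Y,L \right)} = - 3 \left(Y - 1\right) Y + L = - 3 \left(-1 + Y\right) Y + L = - 3 Y \left(-1 + Y\right) + L = L - 3 Y \left(-1 + Y\right)$)
$\left(493 + 159\right) w{\left(-21,-8 \right)} = \left(493 + 159\right) \left(-8 - - 63 \left(-1 - 21\right)\right) = 652 \left(-8 - \left(-63\right) \left(-22\right)\right) = 652 \left(-8 - 1386\right) = 652 \left(-1394\right) = -908888$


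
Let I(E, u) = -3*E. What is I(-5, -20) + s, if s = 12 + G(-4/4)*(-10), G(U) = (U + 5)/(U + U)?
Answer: 47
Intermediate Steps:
G(U) = (5 + U)/(2*U) (G(U) = (5 + U)/((2*U)) = (5 + U)*(1/(2*U)) = (5 + U)/(2*U))
s = 32 (s = 12 + ((5 - 4/4)/(2*((-4/4))))*(-10) = 12 + ((5 - 4*¼)/(2*((-4*¼))))*(-10) = 12 + ((½)*(5 - 1)/(-1))*(-10) = 12 + ((½)*(-1)*4)*(-10) = 12 - 2*(-10) = 12 + 20 = 32)
I(-5, -20) + s = -3*(-5) + 32 = 15 + 32 = 47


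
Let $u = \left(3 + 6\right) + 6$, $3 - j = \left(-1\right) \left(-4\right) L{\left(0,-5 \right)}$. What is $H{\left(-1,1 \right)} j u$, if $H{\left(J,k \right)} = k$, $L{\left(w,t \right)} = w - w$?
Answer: $45$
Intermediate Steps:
$L{\left(w,t \right)} = 0$
$j = 3$ ($j = 3 - \left(-1\right) \left(-4\right) 0 = 3 - 4 \cdot 0 = 3 - 0 = 3 + 0 = 3$)
$u = 15$ ($u = 9 + 6 = 15$)
$H{\left(-1,1 \right)} j u = 1 \cdot 3 \cdot 15 = 3 \cdot 15 = 45$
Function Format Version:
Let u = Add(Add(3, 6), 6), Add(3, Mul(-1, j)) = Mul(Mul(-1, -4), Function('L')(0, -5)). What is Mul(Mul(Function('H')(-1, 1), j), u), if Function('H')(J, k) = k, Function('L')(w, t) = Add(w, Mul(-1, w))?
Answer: 45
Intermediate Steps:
Function('L')(w, t) = 0
j = 3 (j = Add(3, Mul(-1, Mul(Mul(-1, -4), 0))) = Add(3, Mul(-1, Mul(4, 0))) = Add(3, Mul(-1, 0)) = Add(3, 0) = 3)
u = 15 (u = Add(9, 6) = 15)
Mul(Mul(Function('H')(-1, 1), j), u) = Mul(Mul(1, 3), 15) = Mul(3, 15) = 45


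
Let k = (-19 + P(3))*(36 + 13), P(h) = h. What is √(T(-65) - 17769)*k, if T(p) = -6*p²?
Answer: -2352*I*√4791 ≈ -1.628e+5*I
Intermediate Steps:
k = -784 (k = (-19 + 3)*(36 + 13) = -16*49 = -784)
√(T(-65) - 17769)*k = √(-6*(-65)² - 17769)*(-784) = √(-6*4225 - 17769)*(-784) = √(-25350 - 17769)*(-784) = √(-43119)*(-784) = (3*I*√4791)*(-784) = -2352*I*√4791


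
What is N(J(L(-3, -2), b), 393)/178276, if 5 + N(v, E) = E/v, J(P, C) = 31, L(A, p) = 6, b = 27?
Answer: 17/394754 ≈ 4.3065e-5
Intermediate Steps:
N(v, E) = -5 + E/v
N(J(L(-3, -2), b), 393)/178276 = (-5 + 393/31)/178276 = (-5 + 393*(1/31))*(1/178276) = (-5 + 393/31)*(1/178276) = (238/31)*(1/178276) = 17/394754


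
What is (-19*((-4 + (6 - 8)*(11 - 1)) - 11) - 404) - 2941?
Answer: -2680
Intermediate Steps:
(-19*((-4 + (6 - 8)*(11 - 1)) - 11) - 404) - 2941 = (-19*((-4 - 2*10) - 11) - 404) - 2941 = (-19*((-4 - 20) - 11) - 404) - 2941 = (-19*(-24 - 11) - 404) - 2941 = (-19*(-35) - 404) - 2941 = (665 - 404) - 2941 = 261 - 2941 = -2680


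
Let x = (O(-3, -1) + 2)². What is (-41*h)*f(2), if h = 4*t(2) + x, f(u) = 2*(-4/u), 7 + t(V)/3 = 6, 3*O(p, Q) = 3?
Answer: -492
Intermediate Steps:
O(p, Q) = 1 (O(p, Q) = (⅓)*3 = 1)
t(V) = -3 (t(V) = -21 + 3*6 = -21 + 18 = -3)
x = 9 (x = (1 + 2)² = 3² = 9)
f(u) = -8/u
h = -3 (h = 4*(-3) + 9 = -12 + 9 = -3)
(-41*h)*f(2) = (-41*(-3))*(-8/2) = 123*(-8*½) = 123*(-4) = -492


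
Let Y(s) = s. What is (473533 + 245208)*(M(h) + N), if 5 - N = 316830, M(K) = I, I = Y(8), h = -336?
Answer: -227709367397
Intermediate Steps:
I = 8
M(K) = 8
N = -316825 (N = 5 - 1*316830 = 5 - 316830 = -316825)
(473533 + 245208)*(M(h) + N) = (473533 + 245208)*(8 - 316825) = 718741*(-316817) = -227709367397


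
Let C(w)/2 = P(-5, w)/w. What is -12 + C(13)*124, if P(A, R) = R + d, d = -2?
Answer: 2572/13 ≈ 197.85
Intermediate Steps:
P(A, R) = -2 + R (P(A, R) = R - 2 = -2 + R)
C(w) = 2*(-2 + w)/w (C(w) = 2*((-2 + w)/w) = 2*(-2 + w)/w)
-12 + C(13)*124 = -12 + (2 - 4/13)*124 = -12 + (22/13)*124 = -12 + 2728/13 = 2572/13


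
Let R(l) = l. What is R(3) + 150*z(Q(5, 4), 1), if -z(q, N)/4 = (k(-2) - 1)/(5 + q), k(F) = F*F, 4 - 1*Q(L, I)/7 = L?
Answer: 903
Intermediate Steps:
Q(L, I) = 28 - 7*L
k(F) = F**2
z(q, N) = -12/(5 + q) (z(q, N) = -4*((-2)**2 - 1)/(5 + q) = -4*(4 - 1)/(5 + q) = -12/(5 + q))
R(3) + 150*z(Q(5, 4), 1) = 3 + 150*(-12/(5 + (28 - 7*5))) = 3 + 150*(-12/(5 + (28 - 35))) = 3 + 150*(-12/(5 - 7)) = 3 + 150*(-12/(-2)) = 3 + 150*(-12*(-1/2)) = 3 + 150*6 = 3 + 900 = 903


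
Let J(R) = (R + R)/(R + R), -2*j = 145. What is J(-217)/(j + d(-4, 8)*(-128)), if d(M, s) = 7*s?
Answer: -2/14481 ≈ -0.00013811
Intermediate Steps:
j = -145/2 (j = -½*145 = -145/2 ≈ -72.500)
J(R) = 1 (J(R) = (2*R)/((2*R)) = (2*R)*(1/(2*R)) = 1)
J(-217)/(j + d(-4, 8)*(-128)) = 1/(-145/2 + (7*8)*(-128)) = 1/(-145/2 + 56*(-128)) = 1/(-145/2 - 7168) = 1/(-14481/2) = 1*(-2/14481) = -2/14481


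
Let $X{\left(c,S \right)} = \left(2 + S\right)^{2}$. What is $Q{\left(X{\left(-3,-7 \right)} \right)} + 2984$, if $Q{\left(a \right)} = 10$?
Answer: $2994$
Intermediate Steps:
$Q{\left(X{\left(-3,-7 \right)} \right)} + 2984 = 10 + 2984 = 2994$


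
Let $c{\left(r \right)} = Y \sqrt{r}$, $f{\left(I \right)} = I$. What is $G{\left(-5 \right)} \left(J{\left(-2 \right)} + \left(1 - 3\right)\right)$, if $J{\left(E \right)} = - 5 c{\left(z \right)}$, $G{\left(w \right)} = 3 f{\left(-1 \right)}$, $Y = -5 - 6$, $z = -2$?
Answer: $6 - 165 i \sqrt{2} \approx 6.0 - 233.35 i$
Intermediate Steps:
$Y = -11$ ($Y = -5 - 6 = -11$)
$c{\left(r \right)} = - 11 \sqrt{r}$
$G{\left(w \right)} = -3$ ($G{\left(w \right)} = 3 \left(-1\right) = -3$)
$J{\left(E \right)} = 55 i \sqrt{2}$ ($J{\left(E \right)} = - 5 \left(- 11 \sqrt{-2}\right) = - 5 \left(- 11 i \sqrt{2}\right) = 55 i \sqrt{2}$)
$G{\left(-5 \right)} \left(J{\left(-2 \right)} + \left(1 - 3\right)\right) = - 3 \left(55 i \sqrt{2} + \left(1 - 3\right)\right) = - 3 \left(55 i \sqrt{2} - 2\right) = - 3 \left(-2 + 55 i \sqrt{2}\right) = 6 - 165 i \sqrt{2}$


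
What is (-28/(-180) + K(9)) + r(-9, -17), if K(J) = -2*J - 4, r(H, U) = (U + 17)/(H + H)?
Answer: -983/45 ≈ -21.844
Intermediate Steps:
r(H, U) = (17 + U)/(2*H) (r(H, U) = (17 + U)/((2*H)) = (17 + U)*(1/(2*H)) = (17 + U)/(2*H))
K(J) = -4 - 2*J
(-28/(-180) + K(9)) + r(-9, -17) = (-28/(-180) + (-4 - 2*9)) + (1/2)*(17 - 17)/(-9) = (-28*(-1/180) + (-4 - 18)) + (1/2)*(-1/9)*0 = (7/45 - 22) + 0 = -983/45 + 0 = -983/45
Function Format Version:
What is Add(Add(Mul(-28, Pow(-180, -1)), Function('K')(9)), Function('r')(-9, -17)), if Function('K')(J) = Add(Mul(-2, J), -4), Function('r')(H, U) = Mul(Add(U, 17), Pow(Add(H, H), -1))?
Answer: Rational(-983, 45) ≈ -21.844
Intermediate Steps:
Function('r')(H, U) = Mul(Rational(1, 2), Pow(H, -1), Add(17, U)) (Function('r')(H, U) = Mul(Add(17, U), Pow(Mul(2, H), -1)) = Mul(Add(17, U), Mul(Rational(1, 2), Pow(H, -1))) = Mul(Rational(1, 2), Pow(H, -1), Add(17, U)))
Function('K')(J) = Add(-4, Mul(-2, J))
Add(Add(Mul(-28, Pow(-180, -1)), Function('K')(9)), Function('r')(-9, -17)) = Add(Add(Mul(-28, Pow(-180, -1)), Add(-4, Mul(-2, 9))), Mul(Rational(1, 2), Pow(-9, -1), Add(17, -17))) = Add(Add(Mul(-28, Rational(-1, 180)), Add(-4, -18)), Mul(Rational(1, 2), Rational(-1, 9), 0)) = Add(Add(Rational(7, 45), -22), 0) = Add(Rational(-983, 45), 0) = Rational(-983, 45)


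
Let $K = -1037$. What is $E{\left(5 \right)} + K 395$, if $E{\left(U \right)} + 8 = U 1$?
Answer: $-409618$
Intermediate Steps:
$E{\left(U \right)} = -8 + U$ ($E{\left(U \right)} = -8 + U 1 = -8 + U$)
$E{\left(5 \right)} + K 395 = \left(-8 + 5\right) - 409615 = -3 - 409615 = -409618$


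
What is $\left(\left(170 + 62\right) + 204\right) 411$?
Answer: $179196$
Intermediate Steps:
$\left(\left(170 + 62\right) + 204\right) 411 = \left(232 + 204\right) 411 = 436 \cdot 411 = 179196$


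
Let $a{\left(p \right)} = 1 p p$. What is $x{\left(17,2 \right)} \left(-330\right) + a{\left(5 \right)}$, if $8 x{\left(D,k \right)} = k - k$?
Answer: $25$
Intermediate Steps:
$x{\left(D,k \right)} = 0$ ($x{\left(D,k \right)} = \frac{k - k}{8} = \frac{1}{8} \cdot 0 = 0$)
$a{\left(p \right)} = p^{2}$ ($a{\left(p \right)} = p p = p^{2}$)
$x{\left(17,2 \right)} \left(-330\right) + a{\left(5 \right)} = 0 \left(-330\right) + 5^{2} = 0 + 25 = 25$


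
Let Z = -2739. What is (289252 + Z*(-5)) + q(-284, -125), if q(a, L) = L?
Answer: 302822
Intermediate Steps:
(289252 + Z*(-5)) + q(-284, -125) = (289252 - 2739*(-5)) - 125 = (289252 + 13695) - 125 = 302947 - 125 = 302822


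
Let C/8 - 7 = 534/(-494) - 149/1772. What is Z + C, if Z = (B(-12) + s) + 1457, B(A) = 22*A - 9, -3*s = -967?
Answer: 509796665/328263 ≈ 1553.0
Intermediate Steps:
s = 967/3 (s = -⅓*(-967) = 967/3 ≈ 322.33)
B(A) = -9 + 22*A
C = 5107722/109421 (C = 56 + 8*(534/(-494) - 149/1772) = 56 + 8*(534*(-1/494) - 149*1/1772) = 56 + 8*(-267/247 - 149/1772) = 56 + 8*(-509927/437684) = 56 - 1019854/109421 = 5107722/109421 ≈ 46.680)
Z = 4519/3 (Z = ((-9 + 22*(-12)) + 967/3) + 1457 = ((-9 - 264) + 967/3) + 1457 = (-273 + 967/3) + 1457 = 148/3 + 1457 = 4519/3 ≈ 1506.3)
Z + C = 4519/3 + 5107722/109421 = 509796665/328263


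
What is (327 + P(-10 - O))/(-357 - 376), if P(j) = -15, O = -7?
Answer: -312/733 ≈ -0.42565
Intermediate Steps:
(327 + P(-10 - O))/(-357 - 376) = (327 - 15)/(-357 - 376) = 312/(-733) = 312*(-1/733) = -312/733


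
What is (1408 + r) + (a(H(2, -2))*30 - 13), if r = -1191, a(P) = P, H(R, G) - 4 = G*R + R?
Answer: 264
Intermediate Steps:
H(R, G) = 4 + R + G*R (H(R, G) = 4 + (G*R + R) = 4 + (R + G*R) = 4 + R + G*R)
(1408 + r) + (a(H(2, -2))*30 - 13) = (1408 - 1191) + ((4 + 2 - 2*2)*30 - 13) = 217 + ((4 + 2 - 4)*30 - 13) = 217 + (2*30 - 13) = 217 + (60 - 13) = 217 + 47 = 264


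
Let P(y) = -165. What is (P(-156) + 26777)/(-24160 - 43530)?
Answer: -13306/33845 ≈ -0.39315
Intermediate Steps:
(P(-156) + 26777)/(-24160 - 43530) = (-165 + 26777)/(-24160 - 43530) = 26612/(-67690) = 26612*(-1/67690) = -13306/33845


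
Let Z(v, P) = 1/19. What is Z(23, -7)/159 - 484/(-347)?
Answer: 1462511/1048287 ≈ 1.3951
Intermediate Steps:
Z(v, P) = 1/19
Z(23, -7)/159 - 484/(-347) = (1/19)/159 - 484/(-347) = (1/19)*(1/159) - 484*(-1/347) = 1/3021 + 484/347 = 1462511/1048287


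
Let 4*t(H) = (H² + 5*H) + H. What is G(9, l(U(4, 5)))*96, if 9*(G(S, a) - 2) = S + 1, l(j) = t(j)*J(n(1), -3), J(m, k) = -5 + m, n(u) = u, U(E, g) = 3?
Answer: 896/3 ≈ 298.67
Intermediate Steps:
t(H) = H²/4 + 3*H/2 (t(H) = ((H² + 5*H) + H)/4 = (H² + 6*H)/4 = H²/4 + 3*H/2)
l(j) = -j*(6 + j) (l(j) = (j*(6 + j)/4)*(-5 + 1) = (j*(6 + j)/4)*(-4) = -j*(6 + j))
G(S, a) = 19/9 + S/9 (G(S, a) = 2 + (S + 1)/9 = 2 + (1 + S)/9 = 2 + (⅑ + S/9) = 19/9 + S/9)
G(9, l(U(4, 5)))*96 = (19/9 + (⅑)*9)*96 = (19/9 + 1)*96 = (28/9)*96 = 896/3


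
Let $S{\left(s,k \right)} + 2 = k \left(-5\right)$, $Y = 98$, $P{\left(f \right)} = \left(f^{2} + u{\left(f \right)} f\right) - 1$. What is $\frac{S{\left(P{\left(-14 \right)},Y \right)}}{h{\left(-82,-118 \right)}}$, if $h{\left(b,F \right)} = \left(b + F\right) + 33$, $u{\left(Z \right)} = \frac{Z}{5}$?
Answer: $\frac{492}{167} \approx 2.9461$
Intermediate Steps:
$u{\left(Z \right)} = \frac{Z}{5}$ ($u{\left(Z \right)} = Z \frac{1}{5} = \frac{Z}{5}$)
$h{\left(b,F \right)} = 33 + F + b$ ($h{\left(b,F \right)} = \left(F + b\right) + 33 = 33 + F + b$)
$P{\left(f \right)} = -1 + \frac{6 f^{2}}{5}$ ($P{\left(f \right)} = \left(f^{2} + \frac{f}{5} f\right) - 1 = \left(f^{2} + \frac{f^{2}}{5}\right) - 1 = \frac{6 f^{2}}{5} - 1 = -1 + \frac{6 f^{2}}{5}$)
$S{\left(s,k \right)} = -2 - 5 k$ ($S{\left(s,k \right)} = -2 + k \left(-5\right) = -2 - 5 k$)
$\frac{S{\left(P{\left(-14 \right)},Y \right)}}{h{\left(-82,-118 \right)}} = \frac{-2 - 490}{33 - 118 - 82} = \frac{-2 - 490}{-167} = \left(-492\right) \left(- \frac{1}{167}\right) = \frac{492}{167}$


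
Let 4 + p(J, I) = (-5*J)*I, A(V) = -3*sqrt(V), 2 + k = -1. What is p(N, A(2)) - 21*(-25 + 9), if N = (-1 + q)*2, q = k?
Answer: 332 - 120*sqrt(2) ≈ 162.29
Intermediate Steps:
k = -3 (k = -2 - 1 = -3)
q = -3
N = -8 (N = (-1 - 3)*2 = -4*2 = -8)
p(J, I) = -4 - 5*I*J (p(J, I) = -4 + (-5*J)*I = -4 - 5*I*J)
p(N, A(2)) - 21*(-25 + 9) = (-4 - 5*(-3*sqrt(2))*(-8)) - 21*(-25 + 9) = (-4 - 120*sqrt(2)) - 21*(-16) = (-4 - 120*sqrt(2)) + 336 = 332 - 120*sqrt(2)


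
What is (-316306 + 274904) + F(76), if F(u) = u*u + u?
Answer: -35550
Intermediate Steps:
F(u) = u + u² (F(u) = u² + u = u + u²)
(-316306 + 274904) + F(76) = (-316306 + 274904) + 76*(1 + 76) = -41402 + 76*77 = -41402 + 5852 = -35550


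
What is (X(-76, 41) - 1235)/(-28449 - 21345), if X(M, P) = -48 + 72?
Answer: 1211/49794 ≈ 0.024320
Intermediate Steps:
X(M, P) = 24
(X(-76, 41) - 1235)/(-28449 - 21345) = (24 - 1235)/(-28449 - 21345) = -1211/(-49794) = -1211*(-1/49794) = 1211/49794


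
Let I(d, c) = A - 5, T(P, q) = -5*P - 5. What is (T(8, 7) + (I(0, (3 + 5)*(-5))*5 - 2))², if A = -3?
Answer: 7569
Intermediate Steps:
T(P, q) = -5 - 5*P
I(d, c) = -8 (I(d, c) = -3 - 5 = -8)
(T(8, 7) + (I(0, (3 + 5)*(-5))*5 - 2))² = ((-5 - 5*8) + (-8*5 - 2))² = ((-5 - 40) + (-40 - 2))² = (-45 - 42)² = (-87)² = 7569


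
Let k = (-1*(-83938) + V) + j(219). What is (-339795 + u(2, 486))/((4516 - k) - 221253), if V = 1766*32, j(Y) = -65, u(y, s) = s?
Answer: 339309/357122 ≈ 0.95012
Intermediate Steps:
V = 56512
k = 140385 (k = (-1*(-83938) + 56512) - 65 = (83938 + 56512) - 65 = 140450 - 65 = 140385)
(-339795 + u(2, 486))/((4516 - k) - 221253) = (-339795 + 486)/((4516 - 1*140385) - 221253) = -339309/((4516 - 140385) - 221253) = -339309/(-135869 - 221253) = -339309/(-357122) = -339309*(-1/357122) = 339309/357122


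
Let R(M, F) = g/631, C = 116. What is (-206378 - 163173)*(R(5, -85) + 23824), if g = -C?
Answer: -5555396620228/631 ≈ -8.8041e+9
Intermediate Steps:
g = -116 (g = -1*116 = -116)
R(M, F) = -116/631
(-206378 - 163173)*(R(5, -85) + 23824) = (-206378 - 163173)*(-116/631 + 23824) = -369551*15032828/631 = -5555396620228/631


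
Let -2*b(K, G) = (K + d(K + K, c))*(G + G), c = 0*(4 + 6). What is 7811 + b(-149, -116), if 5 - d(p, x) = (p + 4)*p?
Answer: -10171885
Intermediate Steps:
c = 0 (c = 0*10 = 0)
d(p, x) = 5 - p*(4 + p) (d(p, x) = 5 - (p + 4)*p = 5 - (4 + p)*p = 5 - p*(4 + p))
b(K, G) = -G*(5 - 7*K - 4*K²) (b(K, G) = -(K + (5 - (K + K)² - 4*(K + K)))*(G + G)/2 = -(K + (5 - (2*K)² - 8*K))*2*G/2 = -(K + (5 - 4*K² - 8*K))*2*G/2 = -(K + (5 - 8*K - 4*K²))*2*G/2 = -(5 - 7*K - 4*K²)*2*G/2 = -G*(5 - 7*K - 4*K²))
7811 + b(-149, -116) = 7811 - 116*(-5 + 4*(-149)² + 7*(-149)) = 7811 - 116*(-5 + 4*22201 - 1043) = 7811 - 116*(-5 + 88804 - 1043) = 7811 - 116*87756 = 7811 - 10179696 = -10171885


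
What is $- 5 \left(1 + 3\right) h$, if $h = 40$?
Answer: $-800$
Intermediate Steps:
$- 5 \left(1 + 3\right) h = - 5 \left(1 + 3\right) 40 = \left(-5\right) 4 \cdot 40 = \left(-20\right) 40 = -800$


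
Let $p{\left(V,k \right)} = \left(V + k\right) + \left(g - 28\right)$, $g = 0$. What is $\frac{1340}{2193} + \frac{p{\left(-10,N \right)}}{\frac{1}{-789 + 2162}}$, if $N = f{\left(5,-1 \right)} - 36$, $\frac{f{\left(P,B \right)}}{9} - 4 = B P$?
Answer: $- \frac{249910747}{2193} \approx -1.1396 \cdot 10^{5}$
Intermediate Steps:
$f{\left(P,B \right)} = 36 + 9 B P$
$N = -45$ ($N = \left(36 + 9 \left(-1\right) 5\right) - 36 = \left(36 - 45\right) - 36 = -9 - 36 = -45$)
$p{\left(V,k \right)} = -28 + V + k$ ($p{\left(V,k \right)} = \left(V + k\right) + \left(0 - 28\right) = \left(V + k\right) - 28 = -28 + V + k$)
$\frac{1340}{2193} + \frac{p{\left(-10,N \right)}}{\frac{1}{-789 + 2162}} = \frac{1340}{2193} + \frac{-28 - 10 - 45}{\frac{1}{-789 + 2162}} = 1340 \cdot \frac{1}{2193} - \frac{83}{\frac{1}{1373}} = \frac{1340}{2193} - 83 \frac{1}{\frac{1}{1373}} = \frac{1340}{2193} - 113959 = - \frac{249910747}{2193}$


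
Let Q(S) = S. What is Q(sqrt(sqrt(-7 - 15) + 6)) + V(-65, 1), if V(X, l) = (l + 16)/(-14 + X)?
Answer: -17/79 + sqrt(6 + I*sqrt(22)) ≈ 2.394 + 0.89882*I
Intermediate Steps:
V(X, l) = (16 + l)/(-14 + X)
Q(sqrt(sqrt(-7 - 15) + 6)) + V(-65, 1) = sqrt(sqrt(-7 - 15) + 6) + (16 + 1)/(-14 - 65) = sqrt(sqrt(-22) + 6) + 17/(-79) = sqrt(I*sqrt(22) + 6) - 1/79*17 = sqrt(6 + I*sqrt(22)) - 17/79 = -17/79 + sqrt(6 + I*sqrt(22))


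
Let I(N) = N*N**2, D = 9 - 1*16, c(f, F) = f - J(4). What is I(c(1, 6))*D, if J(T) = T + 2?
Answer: 875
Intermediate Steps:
J(T) = 2 + T
c(f, F) = -6 + f (c(f, F) = f - (2 + 4) = f - 1*6 = f - 6 = -6 + f)
D = -7 (D = 9 - 16 = -7)
I(N) = N**3
I(c(1, 6))*D = (-6 + 1)**3*(-7) = (-5)**3*(-7) = -125*(-7) = 875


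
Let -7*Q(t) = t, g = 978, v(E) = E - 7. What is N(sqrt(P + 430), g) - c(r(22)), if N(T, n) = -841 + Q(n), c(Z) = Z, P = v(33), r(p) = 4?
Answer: -6893/7 ≈ -984.71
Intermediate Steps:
v(E) = -7 + E
P = 26 (P = -7 + 33 = 26)
Q(t) = -t/7
N(T, n) = -841 - n/7
N(sqrt(P + 430), g) - c(r(22)) = (-841 - 1/7*978) - 1*4 = (-841 - 978/7) - 4 = -6865/7 - 4 = -6893/7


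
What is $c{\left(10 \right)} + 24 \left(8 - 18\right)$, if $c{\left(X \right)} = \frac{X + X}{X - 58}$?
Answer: $- \frac{2885}{12} \approx -240.42$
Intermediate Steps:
$c{\left(X \right)} = \frac{2 X}{-58 + X}$
$c{\left(10 \right)} + 24 \left(8 - 18\right) = 2 \cdot 10 \frac{1}{-58 + 10} + 24 \left(8 - 18\right) = 2 \cdot 10 \frac{1}{-48} + 24 \left(-10\right) = 2 \cdot 10 \left(- \frac{1}{48}\right) - 240 = - \frac{5}{12} - 240 = - \frac{2885}{12}$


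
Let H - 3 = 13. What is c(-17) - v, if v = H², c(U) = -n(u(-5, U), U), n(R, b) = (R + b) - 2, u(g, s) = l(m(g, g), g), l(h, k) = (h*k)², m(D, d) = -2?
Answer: -337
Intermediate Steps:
H = 16 (H = 3 + 13 = 16)
l(h, k) = h²*k²
u(g, s) = 4*g² (u(g, s) = (-2)²*g² = 4*g²)
n(R, b) = -2 + R + b
c(U) = -98 - U (c(U) = -(-2 + 4*(-5)² + U) = -(-2 + 4*25 + U) = -(-2 + 100 + U) = -(98 + U) = -98 - U)
v = 256 (v = 16² = 256)
c(-17) - v = (-98 - 1*(-17)) - 1*256 = (-98 + 17) - 256 = -81 - 256 = -337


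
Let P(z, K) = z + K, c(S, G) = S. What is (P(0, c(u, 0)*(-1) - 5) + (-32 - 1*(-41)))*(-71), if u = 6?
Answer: 142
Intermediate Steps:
P(z, K) = K + z
(P(0, c(u, 0)*(-1) - 5) + (-32 - 1*(-41)))*(-71) = (((6*(-1) - 5) + 0) + (-32 - 1*(-41)))*(-71) = (((-6 - 5) + 0) + (-32 + 41))*(-71) = ((-11 + 0) + 9)*(-71) = (-11 + 9)*(-71) = -2*(-71) = 142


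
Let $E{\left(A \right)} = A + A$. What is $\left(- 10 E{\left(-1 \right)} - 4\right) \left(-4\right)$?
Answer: $-64$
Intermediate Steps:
$E{\left(A \right)} = 2 A$
$\left(- 10 E{\left(-1 \right)} - 4\right) \left(-4\right) = \left(- 10 \cdot 2 \left(-1\right) - 4\right) \left(-4\right) = \left(\left(-10\right) \left(-2\right) - 4\right) \left(-4\right) = \left(20 - 4\right) \left(-4\right) = 16 \left(-4\right) = -64$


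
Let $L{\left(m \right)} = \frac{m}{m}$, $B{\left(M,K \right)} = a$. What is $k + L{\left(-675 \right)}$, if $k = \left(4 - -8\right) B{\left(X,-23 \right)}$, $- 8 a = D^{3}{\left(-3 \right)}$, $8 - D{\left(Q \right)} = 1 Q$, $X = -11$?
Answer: $- \frac{3991}{2} \approx -1995.5$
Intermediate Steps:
$D{\left(Q \right)} = 8 - Q$ ($D{\left(Q \right)} = 8 - 1 Q = 8 - Q$)
$a = - \frac{1331}{8}$ ($a = - \frac{\left(8 - -3\right)^{3}}{8} = - \frac{\left(8 + 3\right)^{3}}{8} = - \frac{11^{3}}{8} = \left(- \frac{1}{8}\right) 1331 = - \frac{1331}{8} \approx -166.38$)
$B{\left(M,K \right)} = - \frac{1331}{8}$
$L{\left(m \right)} = 1$
$k = - \frac{3993}{2}$ ($k = \left(4 - -8\right) \left(- \frac{1331}{8}\right) = \left(4 + 8\right) \left(- \frac{1331}{8}\right) = 12 \left(- \frac{1331}{8}\right) = - \frac{3993}{2} \approx -1996.5$)
$k + L{\left(-675 \right)} = - \frac{3993}{2} + 1 = - \frac{3991}{2}$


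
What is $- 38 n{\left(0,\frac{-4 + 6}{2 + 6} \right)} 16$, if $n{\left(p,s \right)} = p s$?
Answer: $0$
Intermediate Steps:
$- 38 n{\left(0,\frac{-4 + 6}{2 + 6} \right)} 16 = - 38 \cdot 0 \frac{-4 + 6}{2 + 6} \cdot 16 = - 38 \cdot 0 \cdot \frac{2}{8} \cdot 16 = - 38 \cdot 0 \cdot 2 \cdot \frac{1}{8} \cdot 16 = - 38 \cdot 0 \cdot \frac{1}{4} \cdot 16 = \left(-38\right) 0 \cdot 16 = 0 \cdot 16 = 0$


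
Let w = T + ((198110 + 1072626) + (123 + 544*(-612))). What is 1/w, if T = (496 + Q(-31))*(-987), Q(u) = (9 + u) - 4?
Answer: 1/474041 ≈ 2.1095e-6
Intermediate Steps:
Q(u) = 5 + u
T = -463890 (T = (496 + (5 - 31))*(-987) = (496 - 26)*(-987) = 470*(-987) = -463890)
w = 474041 (w = -463890 + ((198110 + 1072626) + (123 + 544*(-612))) = -463890 + (1270736 + (123 - 332928)) = -463890 + (1270736 - 332805) = -463890 + 937931 = 474041)
1/w = 1/474041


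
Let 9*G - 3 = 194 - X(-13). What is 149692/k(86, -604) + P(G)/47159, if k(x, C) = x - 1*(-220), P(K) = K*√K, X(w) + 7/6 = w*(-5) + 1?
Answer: 74846/153 + 793*√4758/45838548 ≈ 489.19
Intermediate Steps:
X(w) = -⅙ - 5*w (X(w) = -7/6 + (w*(-5) + 1) = -7/6 + (-5*w + 1) = -7/6 + (1 - 5*w) = -⅙ - 5*w)
G = 793/54 (G = ⅓ + (194 - (-⅙ - 5*(-13)))/9 = ⅓ + (194 - (-⅙ + 65))/9 = ⅓ + (194 - 1*389/6)/9 = ⅓ + (194 - 389/6)/9 = ⅓ + (⅑)*(775/6) = ⅓ + 775/54 = 793/54 ≈ 14.685)
P(K) = K^(3/2)
k(x, C) = 220 + x (k(x, C) = x + 220 = 220 + x)
149692/k(86, -604) + P(G)/47159 = 149692/(220 + 86) + (793/54)^(3/2)/47159 = 149692/306 + (793*√4758/972)*(1/47159) = 149692*(1/306) + 793*√4758/45838548 = 74846/153 + 793*√4758/45838548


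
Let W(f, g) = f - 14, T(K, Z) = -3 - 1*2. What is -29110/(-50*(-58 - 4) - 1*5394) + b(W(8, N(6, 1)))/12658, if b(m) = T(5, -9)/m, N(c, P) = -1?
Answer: 1105428875/87112356 ≈ 12.690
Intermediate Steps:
T(K, Z) = -5 (T(K, Z) = -3 - 2 = -5)
W(f, g) = -14 + f
b(m) = -5/m
-29110/(-50*(-58 - 4) - 1*5394) + b(W(8, N(6, 1)))/12658 = -29110/(-50*(-58 - 4) - 1*5394) - 5/(-14 + 8)/12658 = -29110/(-50*(-62) - 5394) - 5/(-6)*(1/12658) = -29110/(3100 - 5394) - 5*(-⅙)*(1/12658) = -29110/(-2294) + (⅚)*(1/12658) = -29110*(-1/2294) + 5/75948 = 14555/1147 + 5/75948 = 1105428875/87112356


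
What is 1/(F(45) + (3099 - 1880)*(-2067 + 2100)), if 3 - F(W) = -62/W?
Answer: 45/1810412 ≈ 2.4856e-5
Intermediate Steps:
F(W) = 3 + 62/W (F(W) = 3 - (-62)/W = 3 + 62/W)
1/(F(45) + (3099 - 1880)*(-2067 + 2100)) = 1/((3 + 62/45) + (3099 - 1880)*(-2067 + 2100)) = 1/((3 + 62*(1/45)) + 1219*33) = 1/((3 + 62/45) + 40227) = 1/(197/45 + 40227) = 1/(1810412/45) = 45/1810412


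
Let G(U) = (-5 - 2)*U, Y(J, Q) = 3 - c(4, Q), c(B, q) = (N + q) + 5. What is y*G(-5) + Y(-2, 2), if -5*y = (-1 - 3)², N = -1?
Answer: -115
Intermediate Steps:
c(B, q) = 4 + q (c(B, q) = (-1 + q) + 5 = 4 + q)
Y(J, Q) = -1 - Q (Y(J, Q) = 3 - (4 + Q) = 3 + (-4 - Q) = -1 - Q)
G(U) = -7*U
y = -16/5 (y = -(-1 - 3)²/5 = -⅕*(-4)² = -⅕*16 = -16/5 ≈ -3.2000)
y*G(-5) + Y(-2, 2) = -(-112)*(-5)/5 + (-1 - 1*2) = -16/5*35 + (-1 - 2) = -112 - 3 = -115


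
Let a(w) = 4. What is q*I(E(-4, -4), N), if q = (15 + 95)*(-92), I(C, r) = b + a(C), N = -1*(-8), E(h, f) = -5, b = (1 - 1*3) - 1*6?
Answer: 40480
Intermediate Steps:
b = -8 (b = (1 - 3) - 6 = -2 - 6 = -8)
N = 8
I(C, r) = -4 (I(C, r) = -8 + 4 = -4)
q = -10120 (q = 110*(-92) = -10120)
q*I(E(-4, -4), N) = -10120*(-4) = 40480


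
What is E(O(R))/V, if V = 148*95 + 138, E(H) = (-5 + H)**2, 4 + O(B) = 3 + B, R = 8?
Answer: 2/7099 ≈ 0.00028173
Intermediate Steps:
O(B) = -1 + B (O(B) = -4 + (3 + B) = -1 + B)
V = 14198 (V = 14060 + 138 = 14198)
E(O(R))/V = (-5 + (-1 + 8))**2/14198 = (-5 + 7)**2*(1/14198) = 2**2*(1/14198) = 4*(1/14198) = 2/7099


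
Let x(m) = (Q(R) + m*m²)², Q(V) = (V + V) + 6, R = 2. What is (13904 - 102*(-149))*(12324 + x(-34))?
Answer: 44934383177520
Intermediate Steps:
Q(V) = 6 + 2*V (Q(V) = 2*V + 6 = 6 + 2*V)
x(m) = (10 + m³)² (x(m) = ((6 + 2*2) + m*m²)² = ((6 + 4) + m³)² = (10 + m³)²)
(13904 - 102*(-149))*(12324 + x(-34)) = (13904 - 102*(-149))*(12324 + (10 + (-34)³)²) = (13904 + 15198)*(12324 + (10 - 39304)²) = 29102*(12324 + (-39294)²) = 29102*(12324 + 1544018436) = 29102*1544030760 = 44934383177520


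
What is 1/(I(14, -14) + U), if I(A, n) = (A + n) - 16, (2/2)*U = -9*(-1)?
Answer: -⅐ ≈ -0.14286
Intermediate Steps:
U = 9 (U = -9*(-1) = 9)
I(A, n) = -16 + A + n
1/(I(14, -14) + U) = 1/((-16 + 14 - 14) + 9) = 1/(-16 + 9) = 1/(-7) = -⅐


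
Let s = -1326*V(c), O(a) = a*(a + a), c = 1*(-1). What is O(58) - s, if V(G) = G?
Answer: 5402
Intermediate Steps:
c = -1
O(a) = 2*a**2 (O(a) = a*(2*a) = 2*a**2)
s = 1326 (s = -1326*(-1) = 1326)
O(58) - s = 2*58**2 - 1*1326 = 2*3364 - 1326 = 6728 - 1326 = 5402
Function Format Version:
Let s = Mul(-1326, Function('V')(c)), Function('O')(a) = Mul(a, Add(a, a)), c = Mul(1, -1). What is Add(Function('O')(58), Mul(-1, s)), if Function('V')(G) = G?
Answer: 5402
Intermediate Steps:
c = -1
Function('O')(a) = Mul(2, Pow(a, 2)) (Function('O')(a) = Mul(a, Mul(2, a)) = Mul(2, Pow(a, 2)))
s = 1326 (s = Mul(-1326, -1) = 1326)
Add(Function('O')(58), Mul(-1, s)) = Add(Mul(2, Pow(58, 2)), Mul(-1, 1326)) = Add(Mul(2, 3364), -1326) = Add(6728, -1326) = 5402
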